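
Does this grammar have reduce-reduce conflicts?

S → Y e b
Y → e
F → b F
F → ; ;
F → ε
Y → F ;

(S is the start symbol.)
Augment with S' → S and build the canonical LR(0) collection (I0 = CLOSURE({[S' → . S]}), then GOTO on every symbol after a dot until no new states appear). It has 12 states:
  I0: { [F → . ; ;], [F → . b F], [F → .], [S → . Y e b], [S' → . S], [Y → . F ;], [Y → . e] }  — shift, reduce
  I1: { [F → ; . ;] }  — shift
  I2: { [Y → F . ;] }  — shift
  I3: { [S' → S .] }  — accept
  I4: { [S → Y . e b] }  — shift
  I5: { [F → . ; ;], [F → . b F], [F → .], [F → b . F] }  — shift, reduce
  I6: { [Y → e .] }  — reduce
  I7: { [F → b F .] }  — reduce
  I8: { [S → Y e . b] }  — shift
  I9: { [S → Y e b .] }  — reduce
  I10: { [Y → F ; .] }  — reduce
  I11: { [F → ; ; .] }  — reduce

No state contains more than one complete item.

Answer: No reduce-reduce conflicts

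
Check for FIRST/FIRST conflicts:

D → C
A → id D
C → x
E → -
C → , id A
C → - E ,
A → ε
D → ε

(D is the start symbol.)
FIRST sets of the non-terminals at (or reachable through a nullable prefix from) the front of some alternative:
  FIRST(C) = { ',', '-', 'x' }

Productions for D:
  D → C: FIRST = { ',', '-', 'x' }
  D → ε: FIRST = { ε }
Productions for A:
  A → id D: FIRST = { 'id' }
  A → ε: FIRST = { ε }
Productions for C:
  C → x: FIRST = { 'x' }
  C → , id A: FIRST = { ',' }
  C → - E ,: FIRST = { '-' }
E has only one production, so no FIRST/FIRST conflict is possible there.

All alternatives of each non-terminal have pairwise disjoint FIRST sets.

Answer: No FIRST/FIRST conflicts.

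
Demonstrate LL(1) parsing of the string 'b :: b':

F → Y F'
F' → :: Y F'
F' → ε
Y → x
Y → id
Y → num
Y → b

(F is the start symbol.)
LL(1) parsing maintains a stack (initially the start symbol over $) and the input. At each step: if the stack top is a terminal, match it against the current input token; if it is a non-terminal N, replace it with the RHS of M[N, lookahead] (the unique production whose predict set contains the lookahead).

Stack is shown with the top on the left.

Stack      Input     Action
---------------------------
F $        b :: b $  output F → Y F'
Y F' $     b :: b $  output Y → b
b F' $     b :: b $  match 'b'
F' $       :: b $    output F' → :: Y F'
:: Y F' $  :: b $    match '::'
Y F' $     b $       output Y → b
b F' $     b $       match 'b'
F' $       $         output F' → ε
$          $         accept

The string is accepted.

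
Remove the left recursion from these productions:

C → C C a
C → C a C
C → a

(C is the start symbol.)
C is directly left-recursive. The standard transformation for
  A → A α₁ | ... | A α_m | β₁ | ... | β_n
is
  A  → β₁ A' | ... | β_n A'
  A' → α₁ A' | ... | α_m A' | ε

C → a becomes C → a C'
C → C C a becomes C' → C a C'
C → C a C becomes C' → a C C'
Add C' → ε

Resulting grammar:
C → a C'
C' → C a C'
C' → a C C'
C' → ε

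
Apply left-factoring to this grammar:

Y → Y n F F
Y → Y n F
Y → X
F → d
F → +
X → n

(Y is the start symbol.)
Left-factoring transforms A → αβ₁ | αβ₂ into A → αA' and A' → β₁ | β₂
(α is the longest common prefix among the alternatives). Repeat until
no nonterminal has two alternatives with a common prefix.

Round 1: Y has alternatives sharing prefix 'Y n F'. Introduce Y': Y → Y n F Y'
  Add: Y' → F
  Add: Y' → ε

No remaining common prefixes — done.

Resulting grammar:
Y → Y n F Y'
Y' → F
Y' → ε
Y → X
F → d
F → +
X → n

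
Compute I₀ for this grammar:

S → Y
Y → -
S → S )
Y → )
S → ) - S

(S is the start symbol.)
{ [S → . ) - S], [S → . S )], [S → . Y], [S' → . S], [Y → . )], [Y → . -] }

First, augment the grammar with S' → S
I₀ = CLOSURE({ [S' → . S] }):
  [S' → . S] has the dot before S: add [S → . Y], [S → . S )], [S → . ) - S]
  [S → . Y] has the dot before Y: add [Y → . -], [Y → . )]
No further items can be added.

I₀ = { [S → . ) - S], [S → . S )], [S → . Y], [S' → . S], [Y → . )], [Y → . -] }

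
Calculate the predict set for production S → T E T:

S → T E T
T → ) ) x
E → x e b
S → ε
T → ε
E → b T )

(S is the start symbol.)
{ ')', 'b', 'x' }

PREDICT(S → T E T) = (FIRST(RHS) \ {ε}) ∪ (FOLLOW(S) if ε ∈ FIRST(RHS), i.e. RHS ⇒* ε)
FIRST(T) = { ')', ε }
FIRST(E) = { 'b', 'x' }
FIRST(T E T) = { ')', 'b', 'x' }
ε ∉ FIRST(T E T), so FOLLOW(S) is not added.
PREDICT(S → T E T) = { ')', 'b', 'x' }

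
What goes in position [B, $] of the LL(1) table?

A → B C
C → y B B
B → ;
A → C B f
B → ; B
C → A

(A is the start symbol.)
To find M[B, $], we find productions for B where $ is in the predict set (PREDICT(N → α) = (FIRST(α) \ {ε}) ∪ (FOLLOW(N) if α ⇒* ε)).

B → ;: PREDICT = { ';' }
B → ; B: PREDICT = { ';' }

M[B, $] is empty (no production applies)

Answer: Empty (error entry)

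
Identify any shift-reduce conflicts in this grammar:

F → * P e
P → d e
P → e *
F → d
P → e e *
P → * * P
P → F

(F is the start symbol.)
Yes — I7: [F → d .] vs [P → d . e]; I15: [P → * * P .] vs [F → * P . e]

A shift-reduce conflict occurs when an LR(0) state has both:
  - a complete (reduce) item [A → α .] (dot at the end), and
  - a shift item [B → β . c γ] (dot before a terminal).

Augment with F' → F and build the canonical LR(0) collection (I0 = CLOSURE({[F' → . F]}), then GOTO on every symbol after a dot until no new states appear). It has 16 states:
  I0: { [F → . * P e], [F → . d], [F' → . F] }  — shift
  I1: { [F → * . P e], [F → . * P e], [F → . d], [P → . * * P], [P → . F], [P → . d e], [P → . e *], [P → . e e *] }  — shift
  I2: { [F' → F .] }  — accept
  I3: { [F → d .] }  — reduce
  I4: { [F → * . P e], [F → . * P e], [F → . d], [P → * . * P], [P → . * * P], [P → . F], [P → . d e], [P → . e *], [P → . e e *] }  — shift
  I5: { [P → F .] }  — reduce
  I6: { [F → * P . e] }  — shift
  I7: { [F → d .], [P → d . e] }  — shift, reduce
  I8: { [P → e . *], [P → e . e *] }  — shift
  I9: { [P → e * .] }  — reduce
  I10: { [P → e e . *] }  — shift
  I11: { [P → e e * .] }  — reduce
  I12: { [P → d e .] }  — reduce
  I13: { [F → * P e .] }  — reduce
  I14: { [F → * . P e], [F → . * P e], [F → . d], [P → * * . P], [P → * . * P], [P → . * * P], [P → . F], [P → . d e], [P → . e *], [P → . e e *] }  — shift
  I15: { [F → * P . e], [P → * * P .] }  — shift, reduce

I7 contains reduce item [F → d .] and shift item [P → d . e] — shift-reduce conflict.
I15 contains reduce item [P → * * P .] and shift item [F → * P . e] — shift-reduce conflict.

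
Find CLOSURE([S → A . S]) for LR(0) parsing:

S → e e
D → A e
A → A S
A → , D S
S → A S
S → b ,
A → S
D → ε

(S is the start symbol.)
{ [A → . , D S], [A → . A S], [A → . S], [S → . A S], [S → . b ,], [S → . e e], [S → A . S] }

Start with: [S → A . S]
  [S → A . S] has the dot before S: add [S → . e e], [S → . A S], [S → . b ,]
  [S → . A S] has the dot before A: add [A → . A S], [A → . , D S], [A → . S]
No further items can be added.

CLOSURE = { [A → . , D S], [A → . A S], [A → . S], [S → . A S], [S → . b ,], [S → . e e], [S → A . S] }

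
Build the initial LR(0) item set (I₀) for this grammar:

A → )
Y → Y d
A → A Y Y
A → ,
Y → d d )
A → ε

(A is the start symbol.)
First, augment the grammar with A' → A
I₀ = CLOSURE({ [A' → . A] }):
  [A' → . A] has the dot before A: add [A → . )], [A → . A Y Y], [A → . ,], [A → .]
No further items can be added.

I₀ = { [A → . )], [A → . ,], [A → . A Y Y], [A → .], [A' → . A] }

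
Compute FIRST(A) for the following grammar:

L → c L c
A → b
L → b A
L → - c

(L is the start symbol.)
To compute FIRST(A), examine every production with A on the left-hand side, reading each right-hand side left to right until a non-nullable symbol is reached.

From A → b:
  - b is a terminal: add 'b' and stop

Collecting: FIRST(A) = { 'b' }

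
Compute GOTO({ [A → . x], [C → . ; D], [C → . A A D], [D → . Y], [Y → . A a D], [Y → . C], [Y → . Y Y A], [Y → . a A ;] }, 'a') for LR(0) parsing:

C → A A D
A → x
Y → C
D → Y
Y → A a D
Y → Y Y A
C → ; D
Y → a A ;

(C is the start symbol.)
{ [A → . x], [Y → a . A ;] }

GOTO(I, 'a') = CLOSURE({ [A → αX.β] : [A → α.Xβ] ∈ I, X = 'a' })

Items with dot before 'a', with the dot advanced:
  [Y → . a A ;] → [Y → a . A ;]
Closure of the advanced items:
  [Y → a . A ;] has the dot before A: add [A → . x]

GOTO = { [A → . x], [Y → a . A ;] }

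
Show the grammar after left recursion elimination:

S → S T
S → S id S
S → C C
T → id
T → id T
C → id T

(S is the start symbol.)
S → C C S'
S' → T S'
S' → id S S'
S' → ε
T → id
T → id T
C → id T

S is directly left-recursive. The standard transformation for
  A → A α₁ | ... | A α_m | β₁ | ... | β_n
is
  A  → β₁ A' | ... | β_n A'
  A' → α₁ A' | ... | α_m A' | ε

S → C C becomes S → C C S'
S → S T becomes S' → T S'
S → S id S becomes S' → id S S'
Add S' → ε

Productions for other non-terminals are unchanged:
  T → id
  T → id T
  C → id T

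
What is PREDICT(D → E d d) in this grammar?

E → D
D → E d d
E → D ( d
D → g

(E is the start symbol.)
{ 'g' }

PREDICT(D → E d d) = (FIRST(RHS) \ {ε}) ∪ (FOLLOW(D) if ε ∈ FIRST(RHS), i.e. RHS ⇒* ε)
FIRST(E) = { 'g' }
FIRST(E d d) = { 'g' }
ε ∉ FIRST(E d d), so FOLLOW(D) is not added.
PREDICT(D → E d d) = { 'g' }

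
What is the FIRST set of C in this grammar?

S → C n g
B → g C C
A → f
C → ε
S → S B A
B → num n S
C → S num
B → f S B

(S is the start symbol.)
To compute FIRST(C), examine every production with C on the left-hand side, reading each right-hand side left to right until a non-nullable symbol is reached.

FIRST sets of the other non-terminals involved (by the same procedure, iterated to a fixed point):
  FIRST(S) = { 'n' }

From C → ε:
  - ε-production, so ε ∈ FIRST(C)
From C → S num:
  - S is a non-terminal: add FIRST(S) \ {ε} = { 'n' }
    S is not nullable, so stop

Collecting: FIRST(C) = { 'n', ε }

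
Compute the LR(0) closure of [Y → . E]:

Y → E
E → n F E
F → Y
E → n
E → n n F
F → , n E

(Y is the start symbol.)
{ [E → . n F E], [E → . n n F], [E → . n], [Y → . E] }

Start with: [Y → . E]
  [Y → . E] has the dot before E: add [E → . n F E], [E → . n], [E → . n n F]
No further items can be added.

CLOSURE = { [E → . n F E], [E → . n n F], [E → . n], [Y → . E] }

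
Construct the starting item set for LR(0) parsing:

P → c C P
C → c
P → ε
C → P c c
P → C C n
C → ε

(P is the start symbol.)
First, augment the grammar with P' → P
I₀ = CLOSURE({ [P' → . P] }):
  [P' → . P] has the dot before P: add [P → . c C P], [P → .], [P → . C C n]
  [P → . C C n] has the dot before C: add [C → . c], [C → . P c c], [C → .]
No further items can be added.

I₀ = { [C → . P c c], [C → . c], [C → .], [P → . C C n], [P → . c C P], [P → .], [P' → . P] }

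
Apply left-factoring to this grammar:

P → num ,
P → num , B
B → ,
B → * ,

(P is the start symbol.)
Left-factoring transforms A → αβ₁ | αβ₂ into A → αA' and A' → β₁ | β₂
(α is the longest common prefix among the alternatives). Repeat until
no nonterminal has two alternatives with a common prefix.

Round 1: P has alternatives sharing prefix 'num ,'. Introduce P': P → num , P'
  Add: P' → ε
  Add: P' → B

No remaining common prefixes — done.

Resulting grammar:
P → num , P'
P' → ε
P' → B
B → ,
B → * ,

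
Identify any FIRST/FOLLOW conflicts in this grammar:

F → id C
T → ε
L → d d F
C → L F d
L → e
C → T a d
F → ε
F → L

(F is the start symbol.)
Nullable non-terminals: F, T.
FIRST sets used below: FIRST(L) = { 'd', 'e' }

F: nullable alternative(s) F → ε; FOLLOW(F) = { $, 'd', 'e', 'id' }
  F → id C: FIRST \ {ε} = { 'id' } — overlaps FOLLOW(F) on { 'id' }: CONFLICT
  F → ε: FIRST \ {ε} = { } — this is the only nullable alternative, skip
  F → L: FIRST \ {ε} = { 'd', 'e' } — overlaps FOLLOW(F) on { 'd', 'e' }: CONFLICT
T has a nullable alternative but only one production, so nothing to check.

C, L have no nullable alternative, so no FIRST/FOLLOW check is needed there.

So the grammar has 2 FIRST/FOLLOW conflicts (marked CONFLICT above).

Answer: Yes. F → id C with FOLLOW(F) on { 'id' }; F → L with FOLLOW(F) on { 'd', 'e' }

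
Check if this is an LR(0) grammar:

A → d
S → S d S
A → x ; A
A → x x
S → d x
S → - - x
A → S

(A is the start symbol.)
No. Shift-reduce conflict between [A → S .] and [S → S . d S]

Augment with A' → A and build the canonical LR(0) collection (I0 = CLOSURE({[A' → . A]}), then GOTO on every symbol after a dot until no new states appear). It has 15 states:
  I0: { [A → . S], [A → . d], [A → . x ; A], [A → . x x], [A' → . A], [S → . - - x], [S → . S d S], [S → . d x] }  — shift
  I1: { [S → - . - x] }  — shift
  I2: { [A' → A .] }  — accept
  I3: { [A → S .], [S → S . d S] }  — shift, reduce
  I4: { [A → d .], [S → d . x] }  — shift, reduce
  I5: { [A → x . ; A], [A → x . x] }  — shift
  I6: { [A → . S], [A → . d], [A → . x ; A], [A → . x x], [A → x ; . A], [S → . - - x], [S → . S d S], [S → . d x] }  — shift
  I7: { [A → x x .] }  — reduce
  I8: { [A → x ; A .] }  — reduce
  I9: { [S → d x .] }  — reduce
  I10: { [S → . - - x], [S → . S d S], [S → . d x], [S → S d . S] }  — shift
  I11: { [S → S . d S], [S → S d S .] }  — shift, reduce
  I12: { [S → d . x] }  — shift
  I13: { [S → - - . x] }  — shift
  I14: { [S → - - x .] }  — reduce

Conflict in state I3:
  Shift-reduce conflict between [A → S .] and [S → S . d S]
So the grammar is NOT LR(0).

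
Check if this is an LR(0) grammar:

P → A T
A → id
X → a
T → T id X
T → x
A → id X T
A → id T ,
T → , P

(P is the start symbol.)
A grammar is LR(0) if no state in the canonical LR(0) collection has:
  - both a shift item (dot before a terminal) and a complete item (shift-reduce conflict), or
  - two or more complete items (reduce-reduce conflict; the accept item [P' → P .] counts as a complete item here).

Augment with P' → P and build the canonical LR(0) collection (I0 = CLOSURE({[P' → . P]}), then GOTO on every symbol after a dot until no new states appear). It has 15 states:
  I0: { [A → . id T ,], [A → . id X T], [A → . id], [P → . A T], [P' → . P] }  — shift
  I1: { [P → A . T], [T → . , P], [T → . T id X], [T → . x] }  — shift
  I2: { [P' → P .] }  — accept
  I3: { [A → id . T ,], [A → id . X T], [A → id .], [T → . , P], [T → . T id X], [T → . x], [X → . a] }  — shift, reduce
  I4: { [A → . id T ,], [A → . id X T], [A → . id], [P → . A T], [T → , . P] }  — shift
  I5: { [A → id T . ,], [T → T . id X] }  — shift
  I6: { [A → id X . T], [T → . , P], [T → . T id X], [T → . x] }  — shift
  I7: { [X → a .] }  — reduce
  I8: { [T → x .] }  — reduce
  I9: { [A → id X T .], [T → T . id X] }  — shift, reduce
  I10: { [T → T id . X], [X → . a] }  — shift
  I11: { [T → T id X .] }  — reduce
  I12: { [A → id T , .] }  — reduce
  I13: { [T → , P .] }  — reduce
  I14: { [P → A T .], [T → T . id X] }  — shift, reduce

Conflict in state I3:
  Shift-reduce conflict between [A → id .] and [T → . , P]
So the grammar is NOT LR(0).

Answer: No. Shift-reduce conflict between [A → id .] and [T → . , P]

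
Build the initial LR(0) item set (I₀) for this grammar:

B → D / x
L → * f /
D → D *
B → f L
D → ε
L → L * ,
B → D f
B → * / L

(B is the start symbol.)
First, augment the grammar with B' → B
I₀ = CLOSURE({ [B' → . B] }):
  [B' → . B] has the dot before B: add [B → . D / x], [B → . f L], [B → . D f], [B → . * / L]
  [B → . D / x] has the dot before D: add [D → . D *], [D → .]
No further items can be added.

I₀ = { [B → . * / L], [B → . D / x], [B → . D f], [B → . f L], [B' → . B], [D → . D *], [D → .] }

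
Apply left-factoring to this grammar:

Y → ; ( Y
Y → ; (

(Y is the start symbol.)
Left-factoring transforms A → αβ₁ | αβ₂ into A → αA' and A' → β₁ | β₂
(α is the longest common prefix among the alternatives). Repeat until
no nonterminal has two alternatives with a common prefix.

Round 1: Y has alternatives sharing prefix '; ('. Introduce Y': Y → ; ( Y'
  Add: Y' → Y
  Add: Y' → ε

No remaining common prefixes — done.

Resulting grammar:
Y → ; ( Y'
Y' → Y
Y' → ε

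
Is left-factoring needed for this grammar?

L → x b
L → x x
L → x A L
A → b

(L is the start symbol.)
Left-factoring is needed when two productions for the same non-terminal
share a common prefix on the right-hand side.

Productions for L:
  L → x b
  L → x x
  L → x A L

Found common prefix 'x' in productions for L

Answer: Yes, L has productions with common prefix 'x'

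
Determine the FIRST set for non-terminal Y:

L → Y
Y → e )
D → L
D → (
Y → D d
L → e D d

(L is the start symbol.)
{ '(', 'e' }

To compute FIRST(Y), examine every production with Y on the left-hand side, reading each right-hand side left to right until a non-nullable symbol is reached.

FIRST sets of the other non-terminals involved (by the same procedure, iterated to a fixed point):
  FIRST(D) = { '(', 'e' }

From Y → e ):
  - e is a terminal: add 'e' and stop
From Y → D d:
  - D is a non-terminal: add FIRST(D) \ {ε} = { '(', 'e' }
    D is not nullable, so stop

Collecting: FIRST(Y) = { '(', 'e' }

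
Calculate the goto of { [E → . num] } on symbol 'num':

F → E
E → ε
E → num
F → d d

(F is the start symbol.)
GOTO(I, 'num') = CLOSURE({ [A → αX.β] : [A → α.Xβ] ∈ I, X = 'num' })

Items with dot before 'num', with the dot advanced:
  [E → . num] → [E → num .]
Closure adds nothing (no advanced item has the dot before a non-terminal).

GOTO = { [E → num .] }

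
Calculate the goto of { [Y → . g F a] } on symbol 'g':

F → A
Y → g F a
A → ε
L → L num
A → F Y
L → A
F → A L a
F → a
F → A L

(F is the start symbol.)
{ [A → . F Y], [A → .], [F → . A L a], [F → . A L], [F → . A], [F → . a], [Y → g . F a] }

GOTO(I, 'g') = CLOSURE({ [A → αX.β] : [A → α.Xβ] ∈ I, X = 'g' })

Items with dot before 'g', with the dot advanced:
  [Y → . g F a] → [Y → g . F a]
Closure of the advanced items:
  [Y → g . F a] has the dot before F: add [F → . A], [F → . A L a], [F → . a], [F → . A L]
  [F → . A] has the dot before A: add [A → .], [A → . F Y]

GOTO = { [A → . F Y], [A → .], [F → . A L a], [F → . A L], [F → . A], [F → . a], [Y → g . F a] }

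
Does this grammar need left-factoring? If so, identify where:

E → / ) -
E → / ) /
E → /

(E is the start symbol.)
Left-factoring is needed when two productions for the same non-terminal
share a common prefix on the right-hand side.

Productions for E:
  E → / ) -
  E → / ) /
  E → /

Found common prefix '/' in productions for E

Answer: Yes, E has productions with common prefix '/'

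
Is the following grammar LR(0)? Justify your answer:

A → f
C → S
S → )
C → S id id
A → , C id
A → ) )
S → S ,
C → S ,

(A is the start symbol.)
No. Shift-reduce conflict between [C → S .] and [C → S . ,]

Augment with A' → A and build the canonical LR(0) collection (I0 = CLOSURE({[A' → . A]}), then GOTO on every symbol after a dot until no new states appear). It has 13 states:
  I0: { [A → . ) )], [A → . , C id], [A → . f], [A' → . A] }  — shift
  I1: { [A → ) . )] }  — shift
  I2: { [A → , . C id], [C → . S ,], [C → . S id id], [C → . S], [S → . )], [S → . S ,] }  — shift
  I3: { [A' → A .] }  — accept
  I4: { [A → f .] }  — reduce
  I5: { [S → ) .] }  — reduce
  I6: { [A → , C . id] }  — shift
  I7: { [C → S . ,], [C → S . id id], [C → S .], [S → S . ,] }  — shift, reduce
  I8: { [C → S , .], [S → S , .] }  — 2 reduces
  I9: { [C → S id . id] }  — shift
  I10: { [C → S id id .] }  — reduce
  I11: { [A → , C id .] }  — reduce
  I12: { [A → ) ) .] }  — reduce

Conflict in state I7:
  Shift-reduce conflict between [C → S .] and [C → S . ,]
So the grammar is NOT LR(0).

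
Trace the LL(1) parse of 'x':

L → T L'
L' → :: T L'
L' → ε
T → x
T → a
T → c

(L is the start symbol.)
Stack is shown with the top on the left.

Stack   Input  Action
---------------------
L $     x $    output L → T L'
T L' $  x $    output T → x
x L' $  x $    match 'x'
L' $    $      output L' → ε
$       $      accept

The string is accepted.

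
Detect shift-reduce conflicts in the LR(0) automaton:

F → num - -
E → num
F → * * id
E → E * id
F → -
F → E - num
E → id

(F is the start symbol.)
Augment with F' → F and build the canonical LR(0) collection (I0 = CLOSURE({[F' → . F]}), then GOTO on every symbol after a dot until no new states appear). It has 15 states:
  I0: { [E → . E * id], [E → . id], [E → . num], [F → . * * id], [F → . -], [F → . E - num], [F → . num - -], [F' → . F] }  — shift
  I1: { [F → * . * id] }  — shift
  I2: { [F → - .] }  — reduce
  I3: { [E → E . * id], [F → E . - num] }  — shift
  I4: { [F' → F .] }  — accept
  I5: { [E → id .] }  — reduce
  I6: { [E → num .], [F → num . - -] }  — shift, reduce
  I7: { [F → num - . -] }  — shift
  I8: { [F → num - - .] }  — reduce
  I9: { [E → E * . id] }  — shift
  I10: { [F → E - . num] }  — shift
  I11: { [F → E - num .] }  — reduce
  I12: { [E → E * id .] }  — reduce
  I13: { [F → * * . id] }  — shift
  I14: { [F → * * id .] }  — reduce

I6 contains reduce item [E → num .] and shift item [F → num . - -] — shift-reduce conflict.

Answer: Yes — I6: [E → num .] vs [F → num . - -]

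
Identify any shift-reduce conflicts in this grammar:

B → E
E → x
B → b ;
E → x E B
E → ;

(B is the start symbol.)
Augment with B' → B and build the canonical LR(0) collection (I0 = CLOSURE({[B' → . B]}), then GOTO on every symbol after a dot until no new states appear). It has 9 states:
  I0: { [B → . E], [B → . b ;], [B' → . B], [E → . ;], [E → . x E B], [E → . x] }  — shift
  I1: { [E → ; .] }  — reduce
  I2: { [B' → B .] }  — accept
  I3: { [B → E .] }  — reduce
  I4: { [B → b . ;] }  — shift
  I5: { [E → . ;], [E → . x E B], [E → . x], [E → x . E B], [E → x .] }  — shift, reduce
  I6: { [B → . E], [B → . b ;], [E → . ;], [E → . x E B], [E → . x], [E → x E . B] }  — shift
  I7: { [E → x E B .] }  — reduce
  I8: { [B → b ; .] }  — reduce

I5 contains reduce item [E → x .] and shift items [E → . ;], [E → . x], [E → . x E B] — shift-reduce conflict.

Answer: Yes — I5: [E → x .] vs [E → . ;]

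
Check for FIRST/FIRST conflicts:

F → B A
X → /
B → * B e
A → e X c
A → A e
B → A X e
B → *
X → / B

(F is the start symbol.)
Yes. X → '/' / X → '/' B on { '/' }; B → '*' B e / B → '*' on { '*' }; A → e X c / A → A e on { 'e' }

A FIRST/FIRST conflict occurs when two productions N → α and N → β for the same non-terminal have FIRST(α) ∩ FIRST(β) ≠ ∅ (with ε ∈ FIRST of a nullable right-hand side, so two nullable alternatives also conflict).

FIRST sets of the non-terminals at (or reachable through a nullable prefix from) the front of some alternative:
  FIRST(A) = { 'e' }

Productions for X:
  X → /: FIRST = { '/' }
  X → / B: FIRST = { '/' }
Productions for B:
  B → * B e: FIRST = { '*' }
  B → A X e: FIRST = { 'e' }
  B → *: FIRST = { '*' }
Productions for A:
  A → e X c: FIRST = { 'e' }
  A → A e: FIRST = { 'e' }
F has only one production, so no FIRST/FIRST conflict is possible there.

Conflict for X: X → / and X → / B
  Overlap: { '/' }
Conflict for B: B → * B e and B → *
  Overlap: { '*' }
Conflict for A: A → e X c and A → A e
  Overlap: { 'e' }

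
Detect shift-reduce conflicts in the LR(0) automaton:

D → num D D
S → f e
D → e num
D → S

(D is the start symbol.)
No shift-reduce conflicts

Augment with D' → D and build the canonical LR(0) collection (I0 = CLOSURE({[D' → . D]}), then GOTO on every symbol after a dot until no new states appear). It has 10 states:
  I0: { [D → . S], [D → . e num], [D → . num D D], [D' → . D], [S → . f e] }  — shift
  I1: { [D' → D .] }  — accept
  I2: { [D → S .] }  — reduce
  I3: { [D → e . num] }  — shift
  I4: { [S → f . e] }  — shift
  I5: { [D → . S], [D → . e num], [D → . num D D], [D → num . D D], [S → . f e] }  — shift
  I6: { [D → . S], [D → . e num], [D → . num D D], [D → num D . D], [S → . f e] }  — shift
  I7: { [D → num D D .] }  — reduce
  I8: { [S → f e .] }  — reduce
  I9: { [D → e num .] }  — reduce

No state contains both a complete item and a shift item.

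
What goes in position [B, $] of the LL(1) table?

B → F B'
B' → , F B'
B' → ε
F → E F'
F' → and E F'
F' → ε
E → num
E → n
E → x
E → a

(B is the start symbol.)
To find M[B, $], we find productions for B where $ is in the predict set (PREDICT(N → α) = (FIRST(α) \ {ε}) ∪ (FOLLOW(N) if α ⇒* ε)).

Relevant sets:
  FIRST(F) = { 'a', 'n', 'num', 'x' }

B → F B': PREDICT = { 'a', 'n', 'num', 'x' }

M[B, $] is empty (no production applies)

Answer: Empty (error entry)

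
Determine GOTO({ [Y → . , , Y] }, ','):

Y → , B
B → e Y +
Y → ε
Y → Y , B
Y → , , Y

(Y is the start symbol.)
GOTO(I, ',') = CLOSURE({ [A → αX.β] : [A → α.Xβ] ∈ I, X = ',' })

Items with dot before ',', with the dot advanced:
  [Y → . , , Y] → [Y → , . , Y]
Closure adds nothing (no advanced item has the dot before a non-terminal).

GOTO = { [Y → , . , Y] }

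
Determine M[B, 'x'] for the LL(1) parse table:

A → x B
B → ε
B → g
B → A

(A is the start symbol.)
To find M[B, 'x'], we find productions for B where 'x' is in the predict set (PREDICT(N → α) = (FIRST(α) \ {ε}) ∪ (FOLLOW(N) if α ⇒* ε)).

Relevant sets:
  FIRST(A) = { 'x' }
  FOLLOW(B) = { $ }

B → ε: PREDICT = { $ }
B → g: PREDICT = { 'g' }
B → A: PREDICT = { 'x' }
  'x' is in predict set, so this production goes in M[B, 'x']

M[B, 'x'] = B → A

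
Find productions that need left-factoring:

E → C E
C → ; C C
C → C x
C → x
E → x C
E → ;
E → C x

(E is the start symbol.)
Yes, E has productions with common prefix 'C'

Left-factoring is needed when two productions for the same non-terminal
share a common prefix on the right-hand side.

Productions for E:
  E → C E
  E → x C
  E → ;
  E → C x
Productions for C:
  C → ; C C
  C → C x
  C → x

Found common prefix 'C' in productions for E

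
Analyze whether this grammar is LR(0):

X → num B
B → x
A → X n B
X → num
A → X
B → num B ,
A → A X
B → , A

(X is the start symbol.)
Augment with X' → X and build the canonical LR(0) collection (I0 = CLOSURE({[X' → . X]}), then GOTO on every symbol after a dot until no new states appear). It has 14 states:
  I0: { [X → . num B], [X → . num], [X' → . X] }  — shift
  I1: { [X' → X .] }  — accept
  I2: { [B → . , A], [B → . num B ,], [B → . x], [X → num . B], [X → num .] }  — shift, reduce
  I3: { [A → . A X], [A → . X n B], [A → . X], [B → , . A], [X → . num B], [X → . num] }  — shift
  I4: { [X → num B .] }  — reduce
  I5: { [B → . , A], [B → . num B ,], [B → . x], [B → num . B ,] }  — shift
  I6: { [B → x .] }  — reduce
  I7: { [B → num B . ,] }  — shift
  I8: { [B → num B , .] }  — reduce
  I9: { [A → A . X], [B → , A .], [X → . num B], [X → . num] }  — shift, reduce
  I10: { [A → X . n B], [A → X .] }  — shift, reduce
  I11: { [A → X n . B], [B → . , A], [B → . num B ,], [B → . x] }  — shift
  I12: { [A → X n B .] }  — reduce
  I13: { [A → A X .] }  — reduce

Conflict in state I2:
  Shift-reduce conflict between [X → num .] and [B → . , A]
So the grammar is NOT LR(0).

Answer: No. Shift-reduce conflict between [X → num .] and [B → . , A]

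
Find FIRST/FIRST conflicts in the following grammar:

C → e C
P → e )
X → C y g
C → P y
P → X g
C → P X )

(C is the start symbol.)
A FIRST/FIRST conflict occurs when two productions N → α and N → β for the same non-terminal have FIRST(α) ∩ FIRST(β) ≠ ∅ (with ε ∈ FIRST of a nullable right-hand side, so two nullable alternatives also conflict).

FIRST sets of the non-terminals at (or reachable through a nullable prefix from) the front of some alternative:
  FIRST(P) = { 'e' }
  FIRST(X) = { 'e' }

Productions for C:
  C → e C: FIRST = { 'e' }
  C → P y: FIRST = { 'e' }
  C → P X ): FIRST = { 'e' }
Productions for P:
  P → e ): FIRST = { 'e' }
  P → X g: FIRST = { 'e' }
X has only one production, so no FIRST/FIRST conflict is possible there.

Conflict for C: C → e C and C → P y
  Overlap: { 'e' }
Conflict for C: C → e C and C → P X )
  Overlap: { 'e' }
Conflict for C: C → P y and C → P X )
  Overlap: { 'e' }
Conflict for P: P → e ) and P → X g
  Overlap: { 'e' }

Answer: Yes. C → e C / C → P y on { 'e' }; C → e C / C → P X ')' on { 'e' }; C → P y / C → P X ')' on { 'e' }; P → e ')' / P → X g on { 'e' }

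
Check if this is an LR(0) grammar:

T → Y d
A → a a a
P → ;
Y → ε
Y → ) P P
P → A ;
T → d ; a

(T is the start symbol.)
No. Shift-reduce conflict between [Y → .] and [T → . d ; a]

Augment with T' → T and build the canonical LR(0) collection (I0 = CLOSURE({[T' → . T]}), then GOTO on every symbol after a dot until no new states appear). It has 16 states:
  I0: { [T → . Y d], [T → . d ; a], [T' → . T], [Y → . ) P P], [Y → .] }  — shift, reduce
  I1: { [A → . a a a], [P → . ;], [P → . A ;], [Y → ) . P P] }  — shift
  I2: { [T' → T .] }  — accept
  I3: { [T → Y . d] }  — shift
  I4: { [T → d . ; a] }  — shift
  I5: { [T → d ; . a] }  — shift
  I6: { [T → d ; a .] }  — reduce
  I7: { [T → Y d .] }  — reduce
  I8: { [P → ; .] }  — reduce
  I9: { [P → A . ;] }  — shift
  I10: { [A → . a a a], [P → . ;], [P → . A ;], [Y → ) P . P] }  — shift
  I11: { [A → a . a a] }  — shift
  I12: { [A → a a . a] }  — shift
  I13: { [A → a a a .] }  — reduce
  I14: { [Y → ) P P .] }  — reduce
  I15: { [P → A ; .] }  — reduce

Conflict in state I0:
  Shift-reduce conflict between [Y → .] and [T → . d ; a]
So the grammar is NOT LR(0).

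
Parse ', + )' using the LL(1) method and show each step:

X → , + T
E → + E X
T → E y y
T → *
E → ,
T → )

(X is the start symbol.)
LL(1) parsing maintains a stack (initially the start symbol over $) and the input. At each step: if the stack top is a terminal, match it against the current input token; if it is a non-terminal N, replace it with the RHS of M[N, lookahead] (the unique production whose predict set contains the lookahead).

Stack is shown with the top on the left.

Stack    Input    Action
------------------------
X $      , + ) $  output X → , + T
, + T $  , + ) $  match ','
+ T $    + ) $    match '+'
T $      ) $      output T → )
) $      ) $      match ')'
$        $        accept

The string is accepted.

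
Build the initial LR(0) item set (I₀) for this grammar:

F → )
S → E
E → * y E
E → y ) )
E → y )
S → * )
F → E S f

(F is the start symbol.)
{ [E → . * y E], [E → . y ) )], [E → . y )], [F → . )], [F → . E S f], [F' → . F] }

First, augment the grammar with F' → F
I₀ = CLOSURE({ [F' → . F] }):
  [F' → . F] has the dot before F: add [F → . )], [F → . E S f]
  [F → . E S f] has the dot before E: add [E → . * y E], [E → . y ) )], [E → . y )]
No further items can be added.

I₀ = { [E → . * y E], [E → . y ) )], [E → . y )], [F → . )], [F → . E S f], [F' → . F] }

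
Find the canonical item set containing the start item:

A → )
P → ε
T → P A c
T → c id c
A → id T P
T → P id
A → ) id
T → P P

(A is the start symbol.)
First, augment the grammar with A' → A
I₀ = CLOSURE({ [A' → . A] }):
  [A' → . A] has the dot before A: add [A → . )], [A → . id T P], [A → . ) id]
No further items can be added.

I₀ = { [A → . ) id], [A → . )], [A → . id T P], [A' → . A] }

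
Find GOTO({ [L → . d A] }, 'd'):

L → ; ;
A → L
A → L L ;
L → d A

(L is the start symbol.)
GOTO(I, 'd') = CLOSURE({ [A → αX.β] : [A → α.Xβ] ∈ I, X = 'd' })

Items with dot before 'd', with the dot advanced:
  [L → . d A] → [L → d . A]
Closure of the advanced items:
  [L → d . A] has the dot before A: add [A → . L], [A → . L L ;]
  [A → . L] has the dot before L: add [L → . ; ;], [L → . d A]

GOTO = { [A → . L L ;], [A → . L], [L → . ; ;], [L → . d A], [L → d . A] }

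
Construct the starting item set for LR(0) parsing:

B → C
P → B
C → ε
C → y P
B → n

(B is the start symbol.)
First, augment the grammar with B' → B
I₀ = CLOSURE({ [B' → . B] }):
  [B' → . B] has the dot before B: add [B → . C], [B → . n]
  [B → . C] has the dot before C: add [C → .], [C → . y P]
No further items can be added.

I₀ = { [B → . C], [B → . n], [B' → . B], [C → . y P], [C → .] }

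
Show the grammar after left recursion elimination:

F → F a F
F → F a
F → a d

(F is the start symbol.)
F → a d F'
F' → a F F'
F' → a F'
F' → ε

F is directly left-recursive. The standard transformation for
  A → A α₁ | ... | A α_m | β₁ | ... | β_n
is
  A  → β₁ A' | ... | β_n A'
  A' → α₁ A' | ... | α_m A' | ε

F → a d becomes F → a d F'
F → F a F becomes F' → a F F'
F → F a becomes F' → a F'
Add F' → ε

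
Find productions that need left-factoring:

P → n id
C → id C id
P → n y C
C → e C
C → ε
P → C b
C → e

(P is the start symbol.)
Left-factoring is needed when two productions for the same non-terminal
share a common prefix on the right-hand side.

Productions for P:
  P → n id
  P → n y C
  P → C b
Productions for C:
  C → id C id
  C → e C
  C → ε
  C → e

Found common prefix 'n' in productions for P
Found common prefix 'e' in productions for C

Answer: Yes, P has productions with common prefix 'n'; C has productions with common prefix 'e'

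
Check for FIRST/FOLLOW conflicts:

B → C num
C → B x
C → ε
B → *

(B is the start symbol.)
Yes. C → B x with FOLLOW(C) on { 'num' }

Nullable non-terminals: C.
FIRST sets used below: FIRST(B) = { '*', 'num' }

C: nullable alternative(s) C → ε; FOLLOW(C) = { 'num' }
  C → B x: FIRST \ {ε} = { '*', 'num' } — overlaps FOLLOW(C) on { 'num' }: CONFLICT
  C → ε: FIRST \ {ε} = { } — this is the only nullable alternative, skip

B has no nullable alternative, so no FIRST/FOLLOW check is needed there.

So the grammar has 1 FIRST/FOLLOW conflict (marked CONFLICT above).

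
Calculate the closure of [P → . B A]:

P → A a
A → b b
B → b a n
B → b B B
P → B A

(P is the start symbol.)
Start with: [P → . B A]
  [P → . B A] has the dot before B: add [B → . b a n], [B → . b B B]
No further items can be added.

CLOSURE = { [B → . b B B], [B → . b a n], [P → . B A] }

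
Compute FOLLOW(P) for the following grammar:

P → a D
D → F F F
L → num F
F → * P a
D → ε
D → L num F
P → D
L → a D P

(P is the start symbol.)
{ $, 'a', 'num' }

To compute FOLLOW(P), find every occurrence of P on a right-hand side N → α P β: add FIRST(β) \ {ε}, and if β is empty or nullable also add FOLLOW(N). Iterate to a fixed point.

P is the start symbol, so $ ∈ FOLLOW(P).
In F → * P a: P is followed by a, add FIRST(a) \ {ε} = { 'a' }
In L → a D P: P is at the end, add FOLLOW(L)

The FOLLOW sets referred to above (computed the same way, to a fixed point):
  FOLLOW(L) = { 'num' }

Taking the union: FOLLOW(P) = { $, 'a', 'num' }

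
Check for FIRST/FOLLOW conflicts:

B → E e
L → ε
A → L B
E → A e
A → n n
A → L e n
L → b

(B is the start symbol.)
A FIRST/FOLLOW conflict occurs when a non-terminal N has a nullable alternative N → β (β ⇒* ε) and another alternative N → α with FIRST(α) ∩ FOLLOW(N) ≠ ∅: on such a lookahead the parser cannot decide between expanding α and letting N vanish via β.

Nullable non-terminals: L.

L: nullable alternative(s) L → ε; FOLLOW(L) = { 'b', 'e', 'n' }
  L → ε: FIRST \ {ε} = { } — this is the only nullable alternative, skip
  L → b: FIRST \ {ε} = { 'b' } — overlaps FOLLOW(L) on { 'b' }: CONFLICT

A, B, E have no nullable alternative, so no FIRST/FOLLOW check is needed there.

So the grammar has 1 FIRST/FOLLOW conflict (marked CONFLICT above).

Answer: Yes. L → b with FOLLOW(L) on { 'b' }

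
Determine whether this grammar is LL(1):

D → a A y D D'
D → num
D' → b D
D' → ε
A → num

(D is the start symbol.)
A grammar is LL(1) if for each non-terminal N with multiple productions, the predict sets of those productions are pairwise disjoint, where PREDICT(N → α) = (FIRST(α) \ {ε}) ∪ (FOLLOW(N) if α ⇒* ε).

Relevant sets:
  FOLLOW(D') = { $, 'b' }

For D:
  PREDICT(D → a A y D D') = { 'a' }
  PREDICT(D → num) = { 'num' }
For D':
  PREDICT(D' → b D) = { 'b' }
  PREDICT(D' → ε) = { $, 'b' }
A has a single production, so nothing to check there.

Conflict found: Predict set conflict for D': { 'b' }
The grammar is NOT LL(1).

Answer: No. Predict set conflict for D': { 'b' }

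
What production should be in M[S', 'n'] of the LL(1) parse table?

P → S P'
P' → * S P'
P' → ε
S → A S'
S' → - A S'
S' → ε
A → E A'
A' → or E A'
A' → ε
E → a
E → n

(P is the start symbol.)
Empty (error entry)

To find M[S', 'n'], we find productions for S' where 'n' is in the predict set (PREDICT(N → α) = (FIRST(α) \ {ε}) ∪ (FOLLOW(N) if α ⇒* ε)).

Relevant sets:
  FOLLOW(S') = { $, '*' }

S' → - A S': PREDICT = { '-' }
S' → ε: PREDICT = { $, '*' }

M[S', 'n'] is empty (no production applies)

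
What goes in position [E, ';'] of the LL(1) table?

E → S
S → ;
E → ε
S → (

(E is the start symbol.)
E → S

To find M[E, ';'], we find productions for E where ';' is in the predict set (PREDICT(N → α) = (FIRST(α) \ {ε}) ∪ (FOLLOW(N) if α ⇒* ε)).

Relevant sets:
  FIRST(S) = { '(', ';' }
  FOLLOW(E) = { $ }

E → S: PREDICT = { '(', ';' }
  ';' is in predict set, so this production goes in M[E, ';']
E → ε: PREDICT = { $ }

M[E, ';'] = E → S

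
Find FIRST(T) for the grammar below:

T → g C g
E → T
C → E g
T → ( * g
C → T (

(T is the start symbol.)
From T → g C g:
  - g is a terminal: add 'g' and stop
From T → ( * g:
  - '(' is a terminal: add '(' and stop

Collecting: FIRST(T) = { '(', 'g' }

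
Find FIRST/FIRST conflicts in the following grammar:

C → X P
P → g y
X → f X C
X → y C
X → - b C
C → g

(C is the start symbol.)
No FIRST/FIRST conflicts.

A FIRST/FIRST conflict occurs when two productions N → α and N → β for the same non-terminal have FIRST(α) ∩ FIRST(β) ≠ ∅ (with ε ∈ FIRST of a nullable right-hand side, so two nullable alternatives also conflict).

FIRST sets of the non-terminals at (or reachable through a nullable prefix from) the front of some alternative:
  FIRST(X) = { '-', 'f', 'y' }

Productions for C:
  C → X P: FIRST = { '-', 'f', 'y' }
  C → g: FIRST = { 'g' }
Productions for X:
  X → f X C: FIRST = { 'f' }
  X → y C: FIRST = { 'y' }
  X → - b C: FIRST = { '-' }
P has only one production, so no FIRST/FIRST conflict is possible there.

All alternatives of each non-terminal have pairwise disjoint FIRST sets.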